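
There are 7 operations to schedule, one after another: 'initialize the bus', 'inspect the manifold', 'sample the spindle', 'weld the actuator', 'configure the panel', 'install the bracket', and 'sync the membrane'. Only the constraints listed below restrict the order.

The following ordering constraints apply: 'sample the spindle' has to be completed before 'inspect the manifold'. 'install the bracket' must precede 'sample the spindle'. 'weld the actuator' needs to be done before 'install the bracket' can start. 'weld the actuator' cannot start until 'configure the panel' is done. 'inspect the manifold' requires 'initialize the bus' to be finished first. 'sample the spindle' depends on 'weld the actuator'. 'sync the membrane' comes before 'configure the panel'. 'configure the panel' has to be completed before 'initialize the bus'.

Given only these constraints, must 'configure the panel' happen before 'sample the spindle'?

Yes

Chaining the stated constraints: 'configure the panel' → 'weld the actuator' → 'sample the spindle'.
That forces 'configure the panel' before 'sample the spindle' in every valid schedule.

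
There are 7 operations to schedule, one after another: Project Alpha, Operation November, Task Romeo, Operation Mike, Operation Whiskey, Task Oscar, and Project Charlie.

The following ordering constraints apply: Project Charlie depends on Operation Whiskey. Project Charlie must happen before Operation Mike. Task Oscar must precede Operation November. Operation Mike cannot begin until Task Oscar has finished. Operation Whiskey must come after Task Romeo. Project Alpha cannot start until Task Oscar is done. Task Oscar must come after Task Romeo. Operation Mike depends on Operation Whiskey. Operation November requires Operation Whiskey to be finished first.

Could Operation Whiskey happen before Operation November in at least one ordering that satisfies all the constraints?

Yes

Operation Whiskey is actually forced before Operation November by the constraints, so certainly some valid ordering has Operation Whiskey first.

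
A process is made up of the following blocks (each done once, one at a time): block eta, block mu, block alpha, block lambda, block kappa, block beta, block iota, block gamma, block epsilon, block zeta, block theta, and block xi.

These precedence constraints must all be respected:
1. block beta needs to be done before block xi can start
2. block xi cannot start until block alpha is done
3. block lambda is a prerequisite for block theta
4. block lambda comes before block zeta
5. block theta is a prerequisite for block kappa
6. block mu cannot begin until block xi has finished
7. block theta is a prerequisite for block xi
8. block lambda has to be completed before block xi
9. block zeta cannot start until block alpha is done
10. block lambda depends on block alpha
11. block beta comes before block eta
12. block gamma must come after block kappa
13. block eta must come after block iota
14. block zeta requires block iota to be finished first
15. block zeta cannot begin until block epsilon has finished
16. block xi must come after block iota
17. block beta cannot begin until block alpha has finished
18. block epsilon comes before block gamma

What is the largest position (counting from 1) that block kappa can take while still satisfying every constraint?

11

Following the constraints forward from block kappa, its only required successor is block gamma.
So at least 1 block follows block kappa, putting block kappa no later than position 11. That position is achievable by scheduling everything else first.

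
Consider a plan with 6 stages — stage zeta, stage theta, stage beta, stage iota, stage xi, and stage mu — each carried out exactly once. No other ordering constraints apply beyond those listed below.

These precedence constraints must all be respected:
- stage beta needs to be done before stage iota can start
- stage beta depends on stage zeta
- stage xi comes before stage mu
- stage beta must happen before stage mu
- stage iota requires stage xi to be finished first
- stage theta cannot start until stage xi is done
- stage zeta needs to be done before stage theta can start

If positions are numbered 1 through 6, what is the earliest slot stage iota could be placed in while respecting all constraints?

Every stage that must precede stage iota has to come before it. Tracing all chains that end at stage iota, those stages are: stage zeta, stage beta, stage xi — 3 in total.
So at minimum 3 stages come before stage iota, putting stage iota no earlier than position 4. That position is achievable by scheduling exactly those predecessors first.

4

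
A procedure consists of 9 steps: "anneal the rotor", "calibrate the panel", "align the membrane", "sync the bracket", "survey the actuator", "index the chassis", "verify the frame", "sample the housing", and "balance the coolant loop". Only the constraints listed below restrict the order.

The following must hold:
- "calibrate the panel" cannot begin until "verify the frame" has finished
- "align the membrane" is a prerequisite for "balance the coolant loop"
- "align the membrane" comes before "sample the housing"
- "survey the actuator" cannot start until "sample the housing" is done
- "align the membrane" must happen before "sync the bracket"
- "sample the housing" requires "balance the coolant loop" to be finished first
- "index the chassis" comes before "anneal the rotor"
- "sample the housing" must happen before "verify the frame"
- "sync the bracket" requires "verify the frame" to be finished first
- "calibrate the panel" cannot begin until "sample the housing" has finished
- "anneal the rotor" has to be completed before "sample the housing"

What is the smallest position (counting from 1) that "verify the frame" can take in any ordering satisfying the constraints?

Every step that must precede "verify the frame" has to come before it. Tracing all chains that end at "verify the frame", those steps are: "anneal the rotor", "align the membrane", "index the chassis", "sample the housing", "balance the coolant loop" — 5 in total.
With 5 mandatory predecessors, the earliest "verify the frame" can sit is position 5+1 = 6, and placing just those 5 first achieves it.

6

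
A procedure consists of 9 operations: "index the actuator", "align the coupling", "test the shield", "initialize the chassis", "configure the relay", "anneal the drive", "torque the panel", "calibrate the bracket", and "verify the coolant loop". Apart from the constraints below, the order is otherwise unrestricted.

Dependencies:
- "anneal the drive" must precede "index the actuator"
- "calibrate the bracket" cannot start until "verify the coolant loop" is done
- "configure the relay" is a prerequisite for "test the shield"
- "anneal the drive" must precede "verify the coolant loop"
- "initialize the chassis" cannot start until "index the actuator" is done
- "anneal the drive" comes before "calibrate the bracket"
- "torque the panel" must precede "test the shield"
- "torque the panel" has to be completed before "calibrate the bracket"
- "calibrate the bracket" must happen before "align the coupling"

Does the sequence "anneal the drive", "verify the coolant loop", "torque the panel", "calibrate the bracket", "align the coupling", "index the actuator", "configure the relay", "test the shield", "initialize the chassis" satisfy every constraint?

Checking each listed constraint against this order: for instance, "torque the panel" is in position 3 and "test the shield" in position 8, so that constraint holds — and the remaining constraints check out the same way.

Yes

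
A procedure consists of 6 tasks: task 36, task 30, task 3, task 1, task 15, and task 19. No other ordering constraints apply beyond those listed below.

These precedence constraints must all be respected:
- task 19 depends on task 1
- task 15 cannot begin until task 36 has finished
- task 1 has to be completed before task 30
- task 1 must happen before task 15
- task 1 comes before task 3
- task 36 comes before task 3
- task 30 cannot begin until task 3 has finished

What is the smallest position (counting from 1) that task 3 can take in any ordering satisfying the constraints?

3

Working backwards through the constraints from task 3, its full set of required predecessors is task 36, task 1 — 2 of them.
So at minimum 2 tasks come before task 3, putting task 3 no earlier than position 3. That position is achievable by scheduling exactly those predecessors first.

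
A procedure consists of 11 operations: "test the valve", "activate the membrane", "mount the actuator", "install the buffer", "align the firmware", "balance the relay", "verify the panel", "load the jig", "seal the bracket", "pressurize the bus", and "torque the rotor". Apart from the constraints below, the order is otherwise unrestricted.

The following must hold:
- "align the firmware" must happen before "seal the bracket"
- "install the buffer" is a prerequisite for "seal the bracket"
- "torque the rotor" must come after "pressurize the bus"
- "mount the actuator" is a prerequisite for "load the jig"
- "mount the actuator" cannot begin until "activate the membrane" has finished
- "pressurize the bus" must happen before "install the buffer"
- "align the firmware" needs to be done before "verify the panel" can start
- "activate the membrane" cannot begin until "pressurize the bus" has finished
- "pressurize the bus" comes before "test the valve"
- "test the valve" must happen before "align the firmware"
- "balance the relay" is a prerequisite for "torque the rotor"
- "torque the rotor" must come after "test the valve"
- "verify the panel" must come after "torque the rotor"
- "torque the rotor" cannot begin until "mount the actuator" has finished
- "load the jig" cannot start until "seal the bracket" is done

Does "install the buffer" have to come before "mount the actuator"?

No

No chain of constraints connects "install the buffer" to "mount the actuator" in either direction.
So "install the buffer" can come before "mount the actuator" or after — it is not forced.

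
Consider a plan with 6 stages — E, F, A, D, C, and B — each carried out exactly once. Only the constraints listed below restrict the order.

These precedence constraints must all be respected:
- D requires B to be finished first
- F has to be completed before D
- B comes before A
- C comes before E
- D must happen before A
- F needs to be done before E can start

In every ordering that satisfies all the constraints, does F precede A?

Tracing the constraints gives a chain: F → D → A.
So F must precede A in any valid ordering.

Yes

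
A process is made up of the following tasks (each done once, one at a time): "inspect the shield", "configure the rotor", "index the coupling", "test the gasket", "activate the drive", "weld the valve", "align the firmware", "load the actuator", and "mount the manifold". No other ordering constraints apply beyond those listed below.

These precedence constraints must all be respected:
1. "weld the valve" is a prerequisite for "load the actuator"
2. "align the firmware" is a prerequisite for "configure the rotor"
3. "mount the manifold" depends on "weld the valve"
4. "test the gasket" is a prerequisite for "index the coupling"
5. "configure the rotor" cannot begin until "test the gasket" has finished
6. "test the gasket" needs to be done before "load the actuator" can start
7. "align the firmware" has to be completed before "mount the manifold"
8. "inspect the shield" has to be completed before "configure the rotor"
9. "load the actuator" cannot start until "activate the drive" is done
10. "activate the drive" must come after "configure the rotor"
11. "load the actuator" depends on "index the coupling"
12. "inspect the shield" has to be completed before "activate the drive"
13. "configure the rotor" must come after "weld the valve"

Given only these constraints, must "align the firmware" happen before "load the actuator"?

Chaining the stated constraints: "align the firmware" → "configure the rotor" → "activate the drive" → "load the actuator".
So "align the firmware" must precede "load the actuator" in any valid ordering.

Yes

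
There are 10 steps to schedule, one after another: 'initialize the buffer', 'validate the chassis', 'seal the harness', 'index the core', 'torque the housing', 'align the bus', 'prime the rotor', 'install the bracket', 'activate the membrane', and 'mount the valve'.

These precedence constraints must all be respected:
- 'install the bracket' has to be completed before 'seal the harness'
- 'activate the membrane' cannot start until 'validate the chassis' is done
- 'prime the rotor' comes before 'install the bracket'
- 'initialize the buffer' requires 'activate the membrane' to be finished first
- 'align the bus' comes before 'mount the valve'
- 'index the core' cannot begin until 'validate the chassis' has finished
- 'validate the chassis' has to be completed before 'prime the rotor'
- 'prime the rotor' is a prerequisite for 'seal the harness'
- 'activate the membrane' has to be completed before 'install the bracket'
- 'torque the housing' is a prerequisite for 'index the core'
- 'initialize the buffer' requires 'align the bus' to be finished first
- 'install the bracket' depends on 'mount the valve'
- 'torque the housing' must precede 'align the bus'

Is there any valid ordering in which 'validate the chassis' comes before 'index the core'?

The constraints force 'validate the chassis' before 'index the core', so yes — every valid ordering has 'validate the chassis' earlier.

Yes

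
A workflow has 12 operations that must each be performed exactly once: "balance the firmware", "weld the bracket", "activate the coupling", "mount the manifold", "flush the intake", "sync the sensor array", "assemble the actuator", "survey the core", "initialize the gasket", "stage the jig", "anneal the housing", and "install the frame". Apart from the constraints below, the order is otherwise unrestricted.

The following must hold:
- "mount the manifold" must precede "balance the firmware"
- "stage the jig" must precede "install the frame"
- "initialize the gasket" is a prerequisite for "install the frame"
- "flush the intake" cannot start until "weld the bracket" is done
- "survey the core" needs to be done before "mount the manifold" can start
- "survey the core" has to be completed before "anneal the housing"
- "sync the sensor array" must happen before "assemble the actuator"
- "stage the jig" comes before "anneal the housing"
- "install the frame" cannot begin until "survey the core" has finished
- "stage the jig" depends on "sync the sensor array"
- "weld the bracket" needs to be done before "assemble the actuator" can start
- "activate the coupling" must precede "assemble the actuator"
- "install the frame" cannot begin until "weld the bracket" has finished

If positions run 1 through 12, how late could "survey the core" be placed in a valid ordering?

Every operation that must follow "survey the core" has to come after it. Tracing all chains starting from "survey the core", those operations are: "balance the firmware", "mount the manifold", "anneal the housing", "install the frame" — 4 in total.
So at least 4 operations follow "survey the core", putting "survey the core" no later than position 8. That position is achievable by scheduling everything else first.

8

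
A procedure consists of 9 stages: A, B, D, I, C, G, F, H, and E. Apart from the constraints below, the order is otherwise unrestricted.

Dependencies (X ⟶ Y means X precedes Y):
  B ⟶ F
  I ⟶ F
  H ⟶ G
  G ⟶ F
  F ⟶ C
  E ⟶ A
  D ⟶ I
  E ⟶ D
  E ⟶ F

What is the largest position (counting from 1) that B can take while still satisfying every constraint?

7

Every stage that must follow B has to come after it. Tracing all chains starting from B, those stages are: C, F — 2 in total.
So at least 2 stages follow B, putting B no later than position 7. That position is achievable by scheduling everything else first.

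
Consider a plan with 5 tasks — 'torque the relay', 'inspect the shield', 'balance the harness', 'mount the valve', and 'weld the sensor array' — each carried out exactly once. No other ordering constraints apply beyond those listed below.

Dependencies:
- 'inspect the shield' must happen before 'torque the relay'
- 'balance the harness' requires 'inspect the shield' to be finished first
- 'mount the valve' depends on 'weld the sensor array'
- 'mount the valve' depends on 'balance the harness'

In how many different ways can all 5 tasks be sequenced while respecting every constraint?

11

2 tasks have no prerequisites ('inspect the shield', 'weld the sensor array'), so any of them could come first.
Counting all ways to extend the partial order to a total order gives 11.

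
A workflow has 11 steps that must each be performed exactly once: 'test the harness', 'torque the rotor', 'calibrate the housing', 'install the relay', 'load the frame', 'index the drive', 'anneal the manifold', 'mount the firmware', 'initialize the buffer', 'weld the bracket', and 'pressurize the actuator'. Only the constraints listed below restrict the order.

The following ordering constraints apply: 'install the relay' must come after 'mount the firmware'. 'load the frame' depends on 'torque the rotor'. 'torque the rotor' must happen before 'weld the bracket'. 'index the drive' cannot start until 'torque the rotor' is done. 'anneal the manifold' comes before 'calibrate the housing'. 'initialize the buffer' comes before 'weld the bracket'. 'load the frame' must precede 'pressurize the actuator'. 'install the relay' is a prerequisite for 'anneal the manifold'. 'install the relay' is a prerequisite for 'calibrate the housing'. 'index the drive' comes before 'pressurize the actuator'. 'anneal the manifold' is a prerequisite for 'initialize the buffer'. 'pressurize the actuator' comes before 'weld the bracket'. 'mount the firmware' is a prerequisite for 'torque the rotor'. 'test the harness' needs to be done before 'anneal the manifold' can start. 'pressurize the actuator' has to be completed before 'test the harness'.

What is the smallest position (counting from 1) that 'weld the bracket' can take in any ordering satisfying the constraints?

The steps that are forced before 'weld the bracket', directly or transitively, are 'test the harness', 'torque the rotor', 'install the relay', 'load the frame', 'index the drive', 'anneal the manifold', 'mount the firmware', 'initialize the buffer', 'pressurize the actuator'. That's 9 steps.
So at minimum 9 steps come before 'weld the bracket', putting 'weld the bracket' no earlier than position 10. That position is achievable by scheduling exactly those predecessors first.

10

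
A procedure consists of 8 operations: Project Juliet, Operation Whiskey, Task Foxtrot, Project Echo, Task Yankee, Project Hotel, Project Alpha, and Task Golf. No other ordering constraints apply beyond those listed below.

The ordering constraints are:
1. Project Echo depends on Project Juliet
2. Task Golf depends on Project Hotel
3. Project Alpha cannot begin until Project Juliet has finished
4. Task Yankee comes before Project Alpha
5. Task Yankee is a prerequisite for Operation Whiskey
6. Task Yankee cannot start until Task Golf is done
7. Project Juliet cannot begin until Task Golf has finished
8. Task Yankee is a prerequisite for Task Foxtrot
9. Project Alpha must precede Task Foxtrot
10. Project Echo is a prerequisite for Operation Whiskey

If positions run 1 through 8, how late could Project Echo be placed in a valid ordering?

Following the constraints forward from Project Echo, its only required successor is Operation Whiskey.
So at least 1 operation follows Project Echo, putting Project Echo no later than position 7. That position is achievable by scheduling everything else first.

7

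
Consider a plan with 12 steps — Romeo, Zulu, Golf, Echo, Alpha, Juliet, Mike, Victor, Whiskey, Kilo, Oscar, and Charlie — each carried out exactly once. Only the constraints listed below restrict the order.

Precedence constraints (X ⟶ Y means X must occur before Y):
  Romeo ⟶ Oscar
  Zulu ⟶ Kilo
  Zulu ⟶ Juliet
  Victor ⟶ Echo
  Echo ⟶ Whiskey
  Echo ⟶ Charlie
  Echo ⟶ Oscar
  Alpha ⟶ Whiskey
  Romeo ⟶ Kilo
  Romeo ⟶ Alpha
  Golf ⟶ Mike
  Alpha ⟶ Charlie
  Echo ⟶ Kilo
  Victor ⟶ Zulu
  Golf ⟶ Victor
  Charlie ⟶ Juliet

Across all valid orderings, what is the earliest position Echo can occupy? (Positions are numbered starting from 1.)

Working backwards through the constraints from Echo, its full set of required predecessors is Golf, Victor — 2 of them.
So at minimum 2 steps come before Echo, putting Echo no earlier than position 3. That position is achievable by scheduling exactly those predecessors first.

3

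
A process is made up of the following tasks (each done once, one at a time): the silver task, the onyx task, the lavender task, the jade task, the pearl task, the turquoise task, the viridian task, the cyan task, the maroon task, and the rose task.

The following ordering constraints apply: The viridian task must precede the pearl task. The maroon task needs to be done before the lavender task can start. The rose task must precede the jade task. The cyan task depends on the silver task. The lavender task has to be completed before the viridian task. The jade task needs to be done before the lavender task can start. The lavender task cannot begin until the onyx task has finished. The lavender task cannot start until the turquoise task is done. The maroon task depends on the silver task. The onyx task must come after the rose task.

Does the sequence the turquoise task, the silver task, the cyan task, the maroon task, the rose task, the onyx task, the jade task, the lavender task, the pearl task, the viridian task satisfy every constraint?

No

The sequence places the pearl task ahead of the viridian task.
Since the viridian task is required before the pearl task, the ordering is invalid.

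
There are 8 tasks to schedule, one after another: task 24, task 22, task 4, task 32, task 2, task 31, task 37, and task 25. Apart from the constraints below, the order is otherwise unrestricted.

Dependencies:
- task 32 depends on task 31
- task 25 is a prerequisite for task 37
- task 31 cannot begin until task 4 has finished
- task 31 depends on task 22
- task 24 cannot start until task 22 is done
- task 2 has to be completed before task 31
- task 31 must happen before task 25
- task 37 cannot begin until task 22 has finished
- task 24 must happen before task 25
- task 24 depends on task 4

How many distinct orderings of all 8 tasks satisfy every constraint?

48

3 tasks have no prerequisites (task 22, task 4, task 2), so any of them could come first.
Enumerating by repeatedly choosing an available task (one whose prerequisites are all placed) gives 48 distinct complete orderings.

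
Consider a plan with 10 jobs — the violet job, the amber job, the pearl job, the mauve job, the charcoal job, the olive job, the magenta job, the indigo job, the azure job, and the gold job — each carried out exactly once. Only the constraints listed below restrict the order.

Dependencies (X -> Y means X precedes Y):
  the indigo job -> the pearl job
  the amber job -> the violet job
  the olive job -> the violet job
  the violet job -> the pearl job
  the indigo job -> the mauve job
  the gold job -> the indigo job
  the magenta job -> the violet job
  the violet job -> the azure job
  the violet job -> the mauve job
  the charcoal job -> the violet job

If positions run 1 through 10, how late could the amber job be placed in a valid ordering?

The jobs that are forced after the amber job, directly or by a chain of constraints, are the violet job, the pearl job, the mauve job, the azure job. That's 4 jobs.
With 4 mandatory successors out of 10 jobs total, the latest slot for the amber job is 10−4 = 6, and it's reachable by doing all non-successors before the amber job.

6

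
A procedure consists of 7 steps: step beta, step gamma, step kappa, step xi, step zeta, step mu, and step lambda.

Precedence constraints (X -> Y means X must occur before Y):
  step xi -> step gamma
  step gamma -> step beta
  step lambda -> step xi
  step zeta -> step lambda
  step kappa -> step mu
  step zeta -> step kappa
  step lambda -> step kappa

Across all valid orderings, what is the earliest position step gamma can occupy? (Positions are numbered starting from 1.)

Working backwards through the constraints from step gamma, its full set of required predecessors is step xi, step zeta, step lambda — 3 of them.
With 3 mandatory predecessors, the earliest step gamma can sit is position 3+1 = 4, and placing just those 3 first achieves it.

4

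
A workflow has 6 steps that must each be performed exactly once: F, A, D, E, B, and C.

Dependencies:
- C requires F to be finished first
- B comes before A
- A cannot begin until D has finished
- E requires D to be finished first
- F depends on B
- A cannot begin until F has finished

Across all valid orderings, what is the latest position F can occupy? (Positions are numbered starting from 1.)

Following every chain forward from F, the steps that must come later are A, C — 2 of them.
With 2 mandatory successors out of 6 steps total, the latest slot for F is 6−2 = 4, and it's reachable by doing all non-successors before F.

4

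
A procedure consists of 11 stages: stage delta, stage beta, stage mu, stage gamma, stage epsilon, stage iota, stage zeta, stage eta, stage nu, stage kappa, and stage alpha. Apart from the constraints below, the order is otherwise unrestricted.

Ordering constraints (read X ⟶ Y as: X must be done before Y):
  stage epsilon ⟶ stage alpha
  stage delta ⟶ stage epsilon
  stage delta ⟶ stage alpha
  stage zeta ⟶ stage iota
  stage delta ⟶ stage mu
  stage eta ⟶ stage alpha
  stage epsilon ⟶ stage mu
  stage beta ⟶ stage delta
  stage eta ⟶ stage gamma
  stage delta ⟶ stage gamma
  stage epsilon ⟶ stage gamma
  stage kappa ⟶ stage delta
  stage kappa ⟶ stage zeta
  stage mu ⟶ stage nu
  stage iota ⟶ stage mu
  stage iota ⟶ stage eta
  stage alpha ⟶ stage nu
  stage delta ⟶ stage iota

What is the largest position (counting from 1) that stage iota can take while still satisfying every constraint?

Following every chain forward from stage iota, the stages that must come later are stage mu, stage gamma, stage eta, stage nu, stage alpha — 5 of them.
So at least 5 stages follow stage iota, putting stage iota no later than position 6. That position is achievable by scheduling everything else first.

6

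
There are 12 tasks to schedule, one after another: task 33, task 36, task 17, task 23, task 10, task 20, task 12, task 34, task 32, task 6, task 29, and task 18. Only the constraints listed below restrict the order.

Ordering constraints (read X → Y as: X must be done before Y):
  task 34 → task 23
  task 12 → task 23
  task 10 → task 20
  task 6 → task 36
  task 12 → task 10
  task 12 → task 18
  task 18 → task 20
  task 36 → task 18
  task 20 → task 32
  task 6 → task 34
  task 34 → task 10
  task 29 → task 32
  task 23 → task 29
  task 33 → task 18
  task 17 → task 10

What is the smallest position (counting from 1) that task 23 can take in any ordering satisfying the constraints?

Working backwards through the constraints from task 23, its full set of required predecessors is task 12, task 34, task 6 — 3 of them.
So at minimum 3 tasks come before task 23, putting task 23 no earlier than position 4. That position is achievable by scheduling exactly those predecessors first.

4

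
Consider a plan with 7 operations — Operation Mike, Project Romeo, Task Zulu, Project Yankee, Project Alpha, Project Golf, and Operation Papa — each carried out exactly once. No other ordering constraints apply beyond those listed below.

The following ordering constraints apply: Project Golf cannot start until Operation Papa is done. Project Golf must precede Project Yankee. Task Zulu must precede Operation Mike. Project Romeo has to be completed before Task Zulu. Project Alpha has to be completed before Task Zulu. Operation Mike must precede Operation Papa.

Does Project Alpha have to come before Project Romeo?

No chain of constraints connects Project Alpha to Project Romeo in either direction.
So Project Alpha can come before Project Romeo or after — it is not forced.

No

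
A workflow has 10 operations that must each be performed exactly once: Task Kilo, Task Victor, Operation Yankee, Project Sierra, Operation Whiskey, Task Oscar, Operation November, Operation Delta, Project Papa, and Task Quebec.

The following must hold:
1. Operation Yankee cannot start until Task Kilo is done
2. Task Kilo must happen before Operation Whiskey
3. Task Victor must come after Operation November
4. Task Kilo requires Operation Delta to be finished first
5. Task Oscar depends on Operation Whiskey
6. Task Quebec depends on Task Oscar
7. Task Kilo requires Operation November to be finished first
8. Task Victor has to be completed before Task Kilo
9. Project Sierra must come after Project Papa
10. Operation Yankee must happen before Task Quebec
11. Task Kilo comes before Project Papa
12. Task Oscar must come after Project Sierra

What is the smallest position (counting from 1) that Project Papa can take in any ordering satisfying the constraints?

Every operation that must precede Project Papa has to come before it. Tracing all chains that end at Project Papa, those operations are: Task Kilo, Task Victor, Operation November, Operation Delta — 4 in total.
With 4 mandatory predecessors, the earliest Project Papa can sit is position 4+1 = 5, and placing just those 4 first achieves it.

5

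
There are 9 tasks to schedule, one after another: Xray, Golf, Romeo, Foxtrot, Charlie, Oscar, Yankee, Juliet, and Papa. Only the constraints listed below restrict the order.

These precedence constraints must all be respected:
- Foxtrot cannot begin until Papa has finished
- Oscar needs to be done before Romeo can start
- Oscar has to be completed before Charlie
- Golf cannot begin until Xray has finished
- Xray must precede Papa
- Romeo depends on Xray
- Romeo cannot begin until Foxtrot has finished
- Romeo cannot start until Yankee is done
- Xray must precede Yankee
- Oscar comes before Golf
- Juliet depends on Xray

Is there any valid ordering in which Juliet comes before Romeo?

Yes

No chain of constraints runs from Romeo to Juliet, so Romeo is not required to come first.
That means at least one valid schedule has Juliet before Romeo.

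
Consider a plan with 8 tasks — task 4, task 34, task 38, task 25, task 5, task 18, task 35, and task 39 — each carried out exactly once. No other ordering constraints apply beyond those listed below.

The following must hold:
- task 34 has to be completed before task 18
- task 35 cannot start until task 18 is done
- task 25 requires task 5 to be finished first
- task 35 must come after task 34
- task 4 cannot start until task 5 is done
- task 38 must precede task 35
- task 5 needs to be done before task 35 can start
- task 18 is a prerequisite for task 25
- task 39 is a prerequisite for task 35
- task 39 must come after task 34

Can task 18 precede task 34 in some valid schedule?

No

There is a dependency chain task 34 → task 18, so task 18 always comes after task 34.
Hence task 18 can never be scheduled before task 34.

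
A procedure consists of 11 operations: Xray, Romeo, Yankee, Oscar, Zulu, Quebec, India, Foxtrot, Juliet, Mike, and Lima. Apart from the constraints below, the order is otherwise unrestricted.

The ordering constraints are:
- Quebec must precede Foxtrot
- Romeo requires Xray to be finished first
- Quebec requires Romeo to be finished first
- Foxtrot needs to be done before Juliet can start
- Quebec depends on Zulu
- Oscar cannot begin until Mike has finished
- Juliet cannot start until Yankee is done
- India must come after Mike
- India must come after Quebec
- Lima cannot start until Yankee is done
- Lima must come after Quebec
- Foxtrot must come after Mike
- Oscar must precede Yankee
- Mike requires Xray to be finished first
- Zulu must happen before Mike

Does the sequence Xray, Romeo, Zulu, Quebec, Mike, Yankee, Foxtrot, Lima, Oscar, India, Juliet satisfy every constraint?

No

Here Oscar comes after Yankee.
Since Oscar is required before Yankee, the ordering is invalid.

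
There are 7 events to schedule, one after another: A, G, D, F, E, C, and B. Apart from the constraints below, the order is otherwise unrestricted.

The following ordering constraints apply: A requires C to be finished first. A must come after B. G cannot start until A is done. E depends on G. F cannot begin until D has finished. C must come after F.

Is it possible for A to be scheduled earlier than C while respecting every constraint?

No

There is a dependency chain C → A, so A always comes after C.
So no valid ordering can have A before C.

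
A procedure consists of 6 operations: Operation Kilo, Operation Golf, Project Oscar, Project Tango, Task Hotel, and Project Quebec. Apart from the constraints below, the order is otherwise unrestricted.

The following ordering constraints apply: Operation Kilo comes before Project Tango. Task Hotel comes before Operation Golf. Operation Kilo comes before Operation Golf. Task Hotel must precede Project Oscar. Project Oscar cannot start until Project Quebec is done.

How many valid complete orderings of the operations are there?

The operations with no prerequisites are Operation Kilo, Task Hotel, Project Quebec; any of them can be placed first.
Systematically extending each partial ordering one operation at a time and counting, there are 61 complete orderings.

61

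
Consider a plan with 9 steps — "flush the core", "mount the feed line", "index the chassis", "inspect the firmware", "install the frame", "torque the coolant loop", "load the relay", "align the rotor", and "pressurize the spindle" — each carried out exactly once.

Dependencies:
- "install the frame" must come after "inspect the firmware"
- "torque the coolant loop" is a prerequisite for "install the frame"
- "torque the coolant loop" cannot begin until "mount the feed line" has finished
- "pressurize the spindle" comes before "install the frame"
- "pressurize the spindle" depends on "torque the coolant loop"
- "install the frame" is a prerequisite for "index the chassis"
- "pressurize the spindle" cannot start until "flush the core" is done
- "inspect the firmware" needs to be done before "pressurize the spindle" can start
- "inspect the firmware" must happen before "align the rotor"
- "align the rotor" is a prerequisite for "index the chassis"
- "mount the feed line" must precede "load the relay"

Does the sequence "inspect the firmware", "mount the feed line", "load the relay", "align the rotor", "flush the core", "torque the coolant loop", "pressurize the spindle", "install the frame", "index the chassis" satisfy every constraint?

Every stated constraint is respected: "inspect the firmware" sits at position 1, ahead of "install the frame" at position 8, and each of the other listed pairs likewise has the predecessor earlier in the sequence.

Yes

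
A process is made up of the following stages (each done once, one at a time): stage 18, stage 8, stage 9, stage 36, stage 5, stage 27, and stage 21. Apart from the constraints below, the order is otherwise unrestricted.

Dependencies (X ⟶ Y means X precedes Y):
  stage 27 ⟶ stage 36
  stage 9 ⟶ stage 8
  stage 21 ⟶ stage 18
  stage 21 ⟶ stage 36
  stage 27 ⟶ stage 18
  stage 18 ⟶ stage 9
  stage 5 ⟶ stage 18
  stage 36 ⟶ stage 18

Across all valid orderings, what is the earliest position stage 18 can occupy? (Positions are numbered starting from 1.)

5

The stages that are forced before stage 18, directly or transitively, are stage 36, stage 5, stage 27, stage 21. That's 4 stages.
With 4 mandatory predecessors, the earliest stage 18 can sit is position 4+1 = 5, and placing just those 4 first achieves it.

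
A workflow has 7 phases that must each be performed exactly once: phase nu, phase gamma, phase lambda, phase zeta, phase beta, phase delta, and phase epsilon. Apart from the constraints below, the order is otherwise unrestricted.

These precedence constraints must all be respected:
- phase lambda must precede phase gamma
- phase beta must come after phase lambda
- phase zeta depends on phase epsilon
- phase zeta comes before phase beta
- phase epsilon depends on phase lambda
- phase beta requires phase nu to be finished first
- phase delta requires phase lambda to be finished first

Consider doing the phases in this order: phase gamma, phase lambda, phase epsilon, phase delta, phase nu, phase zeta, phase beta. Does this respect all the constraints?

In the proposed order, phase gamma appears before phase lambda.
That contradicts the constraint that phase lambda must precede phase gamma.

No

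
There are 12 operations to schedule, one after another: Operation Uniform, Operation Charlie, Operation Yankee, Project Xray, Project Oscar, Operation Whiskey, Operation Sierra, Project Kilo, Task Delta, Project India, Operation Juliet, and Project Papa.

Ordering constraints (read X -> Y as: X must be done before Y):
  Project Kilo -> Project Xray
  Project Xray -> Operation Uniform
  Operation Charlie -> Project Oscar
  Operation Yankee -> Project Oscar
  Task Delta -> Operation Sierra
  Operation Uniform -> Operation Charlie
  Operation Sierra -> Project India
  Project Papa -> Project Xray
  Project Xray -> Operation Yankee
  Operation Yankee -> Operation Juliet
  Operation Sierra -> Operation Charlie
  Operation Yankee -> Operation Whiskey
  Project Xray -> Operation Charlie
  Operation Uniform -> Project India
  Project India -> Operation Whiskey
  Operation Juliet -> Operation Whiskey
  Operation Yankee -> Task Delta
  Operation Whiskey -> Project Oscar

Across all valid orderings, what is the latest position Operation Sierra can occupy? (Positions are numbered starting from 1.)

8

Every operation that must follow Operation Sierra has to come after it. Tracing all chains starting from Operation Sierra, those operations are: Operation Charlie, Project Oscar, Operation Whiskey, Project India — 4 in total.
So at least 4 operations follow Operation Sierra, putting Operation Sierra no later than position 8. That position is achievable by scheduling everything else first.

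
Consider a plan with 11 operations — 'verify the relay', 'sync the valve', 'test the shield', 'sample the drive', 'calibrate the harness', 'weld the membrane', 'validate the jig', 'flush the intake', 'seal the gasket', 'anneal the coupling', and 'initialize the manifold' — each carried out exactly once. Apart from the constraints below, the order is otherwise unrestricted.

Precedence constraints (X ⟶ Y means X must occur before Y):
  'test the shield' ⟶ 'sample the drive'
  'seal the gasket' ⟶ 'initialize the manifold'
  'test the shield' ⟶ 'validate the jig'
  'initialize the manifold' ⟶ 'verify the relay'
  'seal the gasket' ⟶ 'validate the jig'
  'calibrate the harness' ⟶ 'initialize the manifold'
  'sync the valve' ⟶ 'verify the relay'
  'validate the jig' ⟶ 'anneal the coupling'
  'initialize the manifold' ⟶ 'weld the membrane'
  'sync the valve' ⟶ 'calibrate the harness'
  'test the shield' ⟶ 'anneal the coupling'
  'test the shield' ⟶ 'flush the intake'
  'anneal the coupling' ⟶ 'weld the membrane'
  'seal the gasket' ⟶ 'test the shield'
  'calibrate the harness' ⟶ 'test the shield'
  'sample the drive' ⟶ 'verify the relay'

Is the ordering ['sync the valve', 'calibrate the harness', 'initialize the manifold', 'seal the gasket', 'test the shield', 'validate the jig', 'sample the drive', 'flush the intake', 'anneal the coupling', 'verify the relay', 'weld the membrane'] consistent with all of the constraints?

The sequence places 'initialize the manifold' ahead of 'seal the gasket'.
But one of the constraints requires 'seal the gasket' before 'initialize the manifold', so this ordering violates it.

No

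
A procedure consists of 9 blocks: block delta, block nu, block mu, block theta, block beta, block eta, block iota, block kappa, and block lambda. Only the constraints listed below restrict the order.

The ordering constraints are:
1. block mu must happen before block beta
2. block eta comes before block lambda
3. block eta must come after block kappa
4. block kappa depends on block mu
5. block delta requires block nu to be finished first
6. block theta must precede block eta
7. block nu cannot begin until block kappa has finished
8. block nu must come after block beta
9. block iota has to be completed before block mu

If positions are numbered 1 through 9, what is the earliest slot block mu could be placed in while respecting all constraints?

2

The only block forced before block mu (directly or transitively) is block iota.
With 1 mandatory predecessor, the earliest block mu can sit is position 1+1 = 2, and placing just that one first achieves it.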